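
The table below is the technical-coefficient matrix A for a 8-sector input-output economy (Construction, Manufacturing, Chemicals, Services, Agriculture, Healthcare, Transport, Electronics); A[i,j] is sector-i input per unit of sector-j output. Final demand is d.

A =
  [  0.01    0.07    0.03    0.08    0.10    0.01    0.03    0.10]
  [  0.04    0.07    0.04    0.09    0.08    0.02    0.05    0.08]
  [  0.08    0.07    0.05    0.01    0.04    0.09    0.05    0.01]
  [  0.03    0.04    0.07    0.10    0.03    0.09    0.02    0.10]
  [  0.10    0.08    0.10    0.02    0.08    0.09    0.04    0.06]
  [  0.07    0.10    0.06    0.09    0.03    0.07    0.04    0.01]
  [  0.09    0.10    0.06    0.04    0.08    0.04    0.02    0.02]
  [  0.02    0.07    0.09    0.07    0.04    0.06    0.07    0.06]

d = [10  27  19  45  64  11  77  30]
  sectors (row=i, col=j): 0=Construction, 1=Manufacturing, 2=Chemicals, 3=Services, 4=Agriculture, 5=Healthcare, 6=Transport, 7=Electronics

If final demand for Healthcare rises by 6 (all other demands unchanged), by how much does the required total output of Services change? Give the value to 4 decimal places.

Form M = I − A:
  [  0.99   -0.07   -0.03   -0.08   -0.10   -0.01   -0.03   -0.10]
  [ -0.04    0.93   -0.04   -0.09   -0.08   -0.02   -0.05   -0.08]
  [ -0.08   -0.07    0.95   -0.01   -0.04   -0.09   -0.05   -0.01]
  [ -0.03   -0.04   -0.07    0.90   -0.03   -0.09   -0.02   -0.10]
  [ -0.10   -0.08   -0.10   -0.02    0.92   -0.09   -0.04   -0.06]
  [ -0.07   -0.10   -0.06   -0.09   -0.03    0.93   -0.04   -0.01]
  [ -0.09   -0.10   -0.06   -0.04   -0.08   -0.04    0.98   -0.02]
  [ -0.02   -0.07   -0.09   -0.07   -0.04   -0.06   -0.07    0.94]
Leontief inverse L = M⁻¹:
  [  1.0546    0.1292    0.0862    0.1316    0.1481    0.0620    0.0652    0.1496]
  [  0.0875    1.1344    0.0982    0.1469    0.1330    0.0743    0.0866    0.1336]
  [  0.1216    0.1278    1.0934    0.0582    0.0871    0.1306    0.0797    0.0503]
  [  0.0762    0.1052    0.1276    1.1605    0.0771    0.1473    0.0577    0.1496]
  [  0.1589    0.1609    0.1648    0.0856    1.1456    0.1515    0.0846    0.1180]
  [  0.1157    0.1638    0.1116    0.1499    0.0822    1.1205    0.0742    0.0621]
  [  0.1355    0.1623    0.1111    0.0937    0.1344    0.0877    1.0546    0.0713]
  [  0.0705    0.1367    0.1457    0.1259    0.0911    0.1148    0.1066    1.1072]
Total output x = L · d:
  x_0 = 1.0546·10 + 0.1292·27 + 0.0862·19 + 0.1316·45 + 0.1481·64 + 0.0620·11 + 0.0652·77 + 0.1496·30 = 41.2681
  x_1 = 0.0875·10 + 1.1344·27 + 0.0982·19 + 0.1469·45 + 0.1330·64 + 0.0743·11 + 0.0866·77 + 0.1336·30 = 59.9801
  x_2 = 0.1216·10 + 0.1278·27 + 1.0934·19 + 0.0582·45 + 0.0871·64 + 0.1306·11 + 0.0797·77 + 0.0503·30 = 42.7186
  x_3 = 0.0762·10 + 0.1052·27 + 0.1276·19 + 1.1605·45 + 0.0771·64 + 0.1473·11 + 0.0577·77 + 0.1496·30 = 73.7399
  x_4 = 0.1589·10 + 0.1609·27 + 0.1648·19 + 0.0856·45 + 1.1456·64 + 0.1515·11 + 0.0846·77 + 0.1180·30 = 97.9532
  x_5 = 0.1157·10 + 0.1638·27 + 0.1116·19 + 0.1499·45 + 0.0822·64 + 1.1205·11 + 0.0742·77 + 0.0621·30 = 39.6102
  x_6 = 0.1355·10 + 0.1623·27 + 0.1111·19 + 0.0937·45 + 0.1344·64 + 0.0877·11 + 1.0546·77 + 0.0713·30 = 104.9720
  x_7 = 0.0705·10 + 0.1367·27 + 0.1457·19 + 0.1259·45 + 0.0911·64 + 0.1148·11 + 0.1066·77 + 1.1072·30 = 61.3545
Δx_3 = L[3,5] · Δd_5 = 0.1473 · 6 = 0.8840

0.8840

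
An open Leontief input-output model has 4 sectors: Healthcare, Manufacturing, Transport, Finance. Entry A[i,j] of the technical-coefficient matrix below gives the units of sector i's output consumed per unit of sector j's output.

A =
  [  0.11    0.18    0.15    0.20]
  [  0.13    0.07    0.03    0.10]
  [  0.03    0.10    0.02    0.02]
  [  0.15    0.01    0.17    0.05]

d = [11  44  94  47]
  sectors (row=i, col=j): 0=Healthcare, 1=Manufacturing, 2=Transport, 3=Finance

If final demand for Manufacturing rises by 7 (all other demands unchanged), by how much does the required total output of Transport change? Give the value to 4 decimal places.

0.8710

Form M = I − A:
  [  0.89   -0.18   -0.15   -0.20]
  [ -0.13    0.93   -0.03   -0.10]
  [ -0.03   -0.10    0.98   -0.02]
  [ -0.15   -0.01   -0.17    0.95]
Leontief inverse L = M⁻¹:
  [  1.2195    0.2655    0.2451    0.2898]
  [  0.1946    1.1246    0.0922    0.1613]
  [  0.0614    0.1244    1.0419    0.0480]
  [  0.2056    0.0760    0.2261    1.1087]
Total output x = L · d:
  x_0 = 1.2195·11 + 0.2655·44 + 0.2451·94 + 0.2898·47 = 61.7545
  x_1 = 0.1946·11 + 1.1246·44 + 0.0922·94 + 0.1613·47 = 67.8660
  x_2 = 0.0614·11 + 0.1244·44 + 1.0419·94 + 0.0480·47 = 106.3455
  x_3 = 0.2056·11 + 0.0760·44 + 0.2261·94 + 1.1087·47 = 78.9690
Δx_2 = L[2,1] · Δd_1 = 0.1244 · 7 = 0.8710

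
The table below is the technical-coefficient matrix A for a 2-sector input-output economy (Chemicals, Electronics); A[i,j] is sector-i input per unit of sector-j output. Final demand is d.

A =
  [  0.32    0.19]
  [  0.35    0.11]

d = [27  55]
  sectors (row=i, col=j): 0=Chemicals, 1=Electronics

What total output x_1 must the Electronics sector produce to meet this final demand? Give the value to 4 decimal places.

Form M = I − A:
  [  0.68   -0.19]
  [ -0.35    0.89]
Leontief inverse L = M⁻¹:
  [  1.6521    0.3527]
  [  0.6497    1.2623]
Total output x = L · d:
  x_0 = 1.6521·27 + 0.3527·55 = 64.0059
  x_1 = 0.6497·27 + 1.2623·55 = 86.9686

86.9686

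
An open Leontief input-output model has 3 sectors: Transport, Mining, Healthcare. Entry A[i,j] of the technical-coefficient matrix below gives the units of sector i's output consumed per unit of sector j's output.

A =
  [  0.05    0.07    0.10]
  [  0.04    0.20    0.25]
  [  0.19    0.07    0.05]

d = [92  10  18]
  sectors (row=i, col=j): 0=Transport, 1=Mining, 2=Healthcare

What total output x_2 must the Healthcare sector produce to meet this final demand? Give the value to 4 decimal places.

41.9196

Form M = I − A:
  [  0.95   -0.07   -0.10]
  [ -0.04    0.80   -0.25]
  [ -0.19   -0.07    0.95]
Leontief inverse L = M⁻¹:
  [  1.0857    0.1075    0.1426]
  [  0.1250    1.2918    0.3531]
  [  0.2263    0.1167    1.1072]
Total output x = L · d:
  x_0 = 1.0857·92 + 0.1075·10 + 0.1426·18 = 103.5224
  x_1 = 0.1250·92 + 1.2918·10 + 0.3531·18 = 30.7760
  x_2 = 0.2263·92 + 0.1167·10 + 1.1072·18 = 41.9196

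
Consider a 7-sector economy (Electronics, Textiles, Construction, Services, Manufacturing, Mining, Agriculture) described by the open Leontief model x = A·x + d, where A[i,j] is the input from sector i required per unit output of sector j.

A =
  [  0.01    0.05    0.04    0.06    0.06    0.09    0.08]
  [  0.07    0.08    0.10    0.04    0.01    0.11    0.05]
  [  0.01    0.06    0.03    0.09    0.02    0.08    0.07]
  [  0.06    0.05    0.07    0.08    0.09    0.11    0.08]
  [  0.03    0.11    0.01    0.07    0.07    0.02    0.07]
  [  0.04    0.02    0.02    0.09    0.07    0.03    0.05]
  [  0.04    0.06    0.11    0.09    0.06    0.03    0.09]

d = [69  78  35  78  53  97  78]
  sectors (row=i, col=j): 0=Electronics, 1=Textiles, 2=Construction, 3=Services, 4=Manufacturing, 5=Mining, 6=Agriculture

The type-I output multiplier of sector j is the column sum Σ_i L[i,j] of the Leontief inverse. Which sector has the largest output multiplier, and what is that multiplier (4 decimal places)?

Services (1.9058)

Form M = I − A:
  [  0.99   -0.05   -0.04   -0.06   -0.06   -0.09   -0.08]
  [ -0.07    0.92   -0.10   -0.04   -0.01   -0.11   -0.05]
  [ -0.01   -0.06    0.97   -0.09   -0.02   -0.08   -0.07]
  [ -0.06   -0.05   -0.07    0.92   -0.09   -0.11   -0.08]
  [ -0.03   -0.11   -0.01   -0.07    0.93   -0.02   -0.07]
  [ -0.04   -0.02   -0.02   -0.09   -0.07    0.97   -0.05]
  [ -0.04   -0.06   -0.11   -0.09   -0.06   -0.03    0.91]
Leontief inverse L = M⁻¹:
  [  1.0375    0.0905    0.0783    0.1120    0.0985    0.1316    0.1269]
  [  0.0992    1.1233    0.1426    0.0992    0.0501    0.1638    0.1030]
  [  0.0373    0.0961    1.0684    0.1386    0.0564    0.1229    0.1140]
  [  0.0955    0.1058    0.1193    1.1510    0.1433    0.1687    0.1449]
  [  0.0596    0.1544    0.0529    0.1179    1.1059    0.0672    0.1169]
  [  0.0625    0.0556    0.0513    0.1328    0.1048    1.0673    0.0909]
  [  0.0721    0.1121    0.1590    0.1542    0.1050    0.0877    1.1501]
Total output x = L · d:
  x_0 = 1.0375·69 + 0.0905·78 + 0.0783·35 + 0.1120·78 + 0.0985·53 + 0.1316·97 + 0.1269·78 = 118.0160
  x_1 = 0.0992·69 + 1.1233·78 + 0.1426·35 + 0.0992·78 + 0.0501·53 + 0.1638·97 + 0.1030·78 = 133.7674
  x_2 = 0.0373·69 + 0.0961·78 + 1.0684·35 + 0.1386·78 + 0.0564·53 + 0.1229·97 + 0.1140·78 = 82.0754
  x_3 = 0.0955·69 + 0.1058·78 + 0.1193·35 + 1.1510·78 + 0.1433·53 + 0.1687·97 + 0.1449·78 = 144.0430
  x_4 = 0.0596·69 + 0.1544·78 + 0.0529·35 + 0.1179·78 + 1.1059·53 + 0.0672·97 + 0.1169·78 = 101.4565
  x_5 = 0.0625·69 + 0.0556·78 + 0.0513·35 + 0.1328·78 + 0.1048·53 + 1.0673·97 + 0.0909·78 = 136.9670
  x_6 = 0.0721·69 + 0.1121·78 + 0.1590·35 + 0.1542·78 + 0.1050·53 + 0.0877·97 + 1.1501·78 = 135.0937
Output multipliers (column sums of L):
  Electronics: 1.4635
  Textiles: 1.7378
  Construction: 1.6718
  Services: 1.9058
  Manufacturing: 1.6641
  Mining: 1.8092
  Agriculture: 1.8466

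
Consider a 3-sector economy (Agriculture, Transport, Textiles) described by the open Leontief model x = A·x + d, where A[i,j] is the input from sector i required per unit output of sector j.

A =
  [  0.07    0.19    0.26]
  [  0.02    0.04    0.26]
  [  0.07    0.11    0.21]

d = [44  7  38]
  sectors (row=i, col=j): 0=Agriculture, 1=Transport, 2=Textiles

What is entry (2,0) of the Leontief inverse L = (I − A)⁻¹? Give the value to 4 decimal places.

L[2,0] = 0.1061

Form M = I − A:
  [  0.93   -0.19   -0.26]
  [ -0.02    0.96   -0.26]
  [ -0.07   -0.11    0.79]
Leontief inverse L = M⁻¹:
  [  1.1155    0.2732    0.4570]
  [  0.0520    1.0952    0.3776]
  [  0.1061    0.1767    1.3589]
Total output x = L · d:
  x_0 = 1.1155·44 + 0.2732·7 + 0.4570·38 = 68.3635
  x_1 = 0.0520·44 + 1.0952·7 + 0.3776·38 = 24.3003
  x_2 = 0.1061·44 + 0.1767·7 + 1.3589·38 = 57.5424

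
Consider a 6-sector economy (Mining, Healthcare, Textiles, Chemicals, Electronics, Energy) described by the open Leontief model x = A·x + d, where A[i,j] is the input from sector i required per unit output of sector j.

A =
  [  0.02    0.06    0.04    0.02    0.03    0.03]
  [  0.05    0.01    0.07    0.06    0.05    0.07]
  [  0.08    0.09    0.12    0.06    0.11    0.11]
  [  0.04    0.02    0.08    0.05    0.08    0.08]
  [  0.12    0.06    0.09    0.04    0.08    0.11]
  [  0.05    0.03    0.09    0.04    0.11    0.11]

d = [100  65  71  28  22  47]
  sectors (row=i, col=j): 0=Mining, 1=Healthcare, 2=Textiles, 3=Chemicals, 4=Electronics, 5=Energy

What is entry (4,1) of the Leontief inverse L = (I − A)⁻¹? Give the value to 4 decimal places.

L[4,1] = 0.1012

Form M = I − A:
  [  0.98   -0.06   -0.04   -0.02   -0.03   -0.03]
  [ -0.05    0.99   -0.07   -0.06   -0.05   -0.07]
  [ -0.08   -0.09    0.88   -0.06   -0.11   -0.11]
  [ -0.04   -0.02   -0.08    0.95   -0.08   -0.08]
  [ -0.12   -0.06   -0.09   -0.04    0.92   -0.11]
  [ -0.05   -0.03   -0.09   -0.04   -0.11    0.89]
Leontief inverse L = M⁻¹:
  [  1.0413    0.0753    0.0685    0.0359    0.0565    0.0597]
  [  0.0833    1.0366    0.1155    0.0834    0.0942    0.1178]
  [  0.1426    0.1375    1.2026    0.1039    0.1885    0.1969]
  [  0.0804    0.0508    0.1330    1.0772    0.1312    0.1362]
  [  0.1707    0.1012    0.1584    0.0759    1.1453    0.1817]
  [  0.1004    0.0679    0.1549    0.0731    0.1729    1.1794]
Total output x = L · d:
  x_0 = 1.0413·100 + 0.0753·65 + 0.0685·71 + 0.0359·28 + 0.0565·22 + 0.0597·47 = 118.9345
  x_1 = 0.0833·100 + 1.0366·65 + 0.1155·71 + 0.0834·28 + 0.0942·22 + 0.1178·47 = 93.8505
  x_2 = 0.1426·100 + 0.1375·65 + 1.2026·71 + 0.1039·28 + 0.1885·22 + 0.1969·47 = 124.8855
  x_3 = 0.0804·100 + 0.0508·65 + 0.1330·71 + 1.0772·28 + 0.1312·22 + 0.1362·47 = 60.2361
  x_4 = 0.1707·100 + 0.1012·65 + 0.1584·71 + 0.0759·28 + 1.1453·22 + 0.1817·47 = 70.7535
  x_5 = 0.1004·100 + 0.0679·65 + 0.1549·71 + 0.0731·28 + 0.1729·22 + 1.1794·47 = 86.7351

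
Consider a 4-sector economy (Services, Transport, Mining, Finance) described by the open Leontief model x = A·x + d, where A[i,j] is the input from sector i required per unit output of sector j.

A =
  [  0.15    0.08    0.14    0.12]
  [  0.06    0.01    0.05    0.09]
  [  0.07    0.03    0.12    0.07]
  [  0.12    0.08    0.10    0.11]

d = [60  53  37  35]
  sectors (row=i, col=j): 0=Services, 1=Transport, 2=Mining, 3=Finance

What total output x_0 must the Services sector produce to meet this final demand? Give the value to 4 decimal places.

Form M = I − A:
  [  0.85   -0.08   -0.14   -0.12]
  [ -0.06    0.99   -0.05   -0.09]
  [ -0.07   -0.03    0.88   -0.07]
  [ -0.12   -0.08   -0.10    0.89]
Leontief inverse L = M⁻¹:
  [  1.2313    0.1222    0.2251    0.1961]
  [  0.0976    1.0307    0.0882    0.1243]
  [  0.1162    0.0540    1.1708    0.1132]
  [  0.1878    0.1152    0.1698    1.1739]
Total output x = L · d:
  x_0 = 1.2313·60 + 0.1222·53 + 0.2251·37 + 0.1961·35 = 95.5457
  x_1 = 0.0976·60 + 1.0307·53 + 0.0882·37 + 0.1243·35 = 68.0968
  x_2 = 0.1162·60 + 0.0540·53 + 1.1708·37 + 0.1132·35 = 57.1175
  x_3 = 0.1878·60 + 0.1152·53 + 0.1698·37 + 1.1739·35 = 64.7472

95.5457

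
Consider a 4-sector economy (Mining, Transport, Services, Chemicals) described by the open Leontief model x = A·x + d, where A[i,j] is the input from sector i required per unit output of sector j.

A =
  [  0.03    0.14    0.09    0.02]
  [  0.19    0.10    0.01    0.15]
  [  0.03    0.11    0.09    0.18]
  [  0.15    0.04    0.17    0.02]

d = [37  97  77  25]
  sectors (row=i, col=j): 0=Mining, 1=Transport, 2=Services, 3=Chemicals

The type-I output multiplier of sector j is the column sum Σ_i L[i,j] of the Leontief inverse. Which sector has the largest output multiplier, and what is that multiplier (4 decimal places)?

Mining (1.6455)

Form M = I − A:
  [  0.97   -0.14   -0.09   -0.02]
  [ -0.19    0.90   -0.01   -0.15]
  [ -0.03   -0.11    0.91   -0.18]
  [ -0.15   -0.04   -0.17    0.98]
Leontief inverse L = M⁻¹:
  [  1.0826    0.1867    0.1228    0.0732]
  [  0.2622    1.1700    0.0758    0.1984]
  [  0.1059    0.1685    1.1561    0.2403]
  [  0.1948    0.1055    0.2224    1.0814]
Total output x = L · d:
  x_0 = 1.0826·37 + 0.1867·97 + 0.1228·77 + 0.0732·25 = 69.4499
  x_1 = 0.2622·37 + 1.1700·97 + 0.0758·77 + 0.1984·25 = 133.9884
  x_2 = 0.1059·37 + 0.1685·97 + 1.1561·77 + 0.2403·25 = 115.2876
  x_3 = 0.1948·37 + 0.1055·97 + 0.2224·77 + 1.0814·25 = 61.6081
Output multipliers (column sums of L):
  Mining: 1.6455
  Transport: 1.6307
  Services: 1.5772
  Chemicals: 1.5933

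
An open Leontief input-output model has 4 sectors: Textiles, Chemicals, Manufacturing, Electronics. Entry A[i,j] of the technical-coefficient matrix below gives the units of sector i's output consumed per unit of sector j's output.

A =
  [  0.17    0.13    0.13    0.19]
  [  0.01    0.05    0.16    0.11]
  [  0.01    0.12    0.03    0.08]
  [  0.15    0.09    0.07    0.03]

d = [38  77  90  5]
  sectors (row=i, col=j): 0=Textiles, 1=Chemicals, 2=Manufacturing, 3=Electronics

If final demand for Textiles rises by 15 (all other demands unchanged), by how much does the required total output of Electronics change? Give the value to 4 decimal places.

Form M = I − A:
  [  0.83   -0.13   -0.13   -0.19]
  [ -0.01    0.95   -0.16   -0.11]
  [ -0.01   -0.12    0.97   -0.08]
  [ -0.15   -0.09   -0.07    0.97]
Leontief inverse L = M⁻¹:
  [  1.2631    0.2294    0.2282    0.2923]
  [  0.0425    1.0975    0.1975    0.1491]
  [  0.0349    0.1504    1.0685    0.1120]
  [  0.2018    0.1482    0.1307    1.0980]
Total output x = L · d:
  x_0 = 1.2631·38 + 0.2294·77 + 0.2282·90 + 0.2923·5 = 87.6612
  x_1 = 0.0425·38 + 1.0975·77 + 0.1975·90 + 0.1491·5 = 104.6461
  x_2 = 0.0349·38 + 0.1504·77 + 1.0685·90 + 0.1120·5 = 109.6295
  x_3 = 0.2018·38 + 0.1482·77 + 0.1307·90 + 1.0980·5 = 36.3313
Δx_3 = L[3,0] · Δd_0 = 0.2018 · 15 = 3.0270

3.0270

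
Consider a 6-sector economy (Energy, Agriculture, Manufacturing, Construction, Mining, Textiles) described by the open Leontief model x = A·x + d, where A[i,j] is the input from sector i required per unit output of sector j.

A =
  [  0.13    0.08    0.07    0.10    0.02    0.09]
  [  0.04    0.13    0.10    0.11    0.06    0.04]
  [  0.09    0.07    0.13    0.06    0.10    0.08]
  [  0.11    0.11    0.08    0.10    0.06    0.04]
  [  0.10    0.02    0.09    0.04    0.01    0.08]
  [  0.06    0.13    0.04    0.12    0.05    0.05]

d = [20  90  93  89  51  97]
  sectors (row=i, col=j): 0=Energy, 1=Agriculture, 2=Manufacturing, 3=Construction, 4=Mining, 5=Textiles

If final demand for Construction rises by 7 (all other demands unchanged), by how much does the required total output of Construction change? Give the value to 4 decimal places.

8.3032

Form M = I − A:
  [  0.87   -0.08   -0.07   -0.10   -0.02   -0.09]
  [ -0.04    0.87   -0.10   -0.11   -0.06   -0.04]
  [ -0.09   -0.07    0.87   -0.06   -0.10   -0.08]
  [ -0.11   -0.11   -0.08    0.90   -0.06   -0.04]
  [ -0.10   -0.02   -0.09   -0.04    0.99   -0.08]
  [ -0.06   -0.13   -0.04   -0.12   -0.05    0.95]
Leontief inverse L = M⁻¹:
  [  1.2147    0.1713    0.1487    0.1887    0.0689    0.1486]
  [  0.1184    1.2160    0.1828    0.1916    0.1110    0.0952]
  [  0.1793    0.1582    1.2180    0.1466    0.1525    0.1452]
  [  0.1955    0.1985    0.1635    1.1862    0.1094    0.0998]
  [  0.1601    0.0815    0.1453    0.1003    1.0452    0.1231]
  [  0.1336    0.2133    0.1140    0.1994    0.0948    1.1002]
Total output x = L · d:
  x_0 = 1.2147·20 + 0.1713·90 + 0.1487·93 + 0.1887·89 + 0.0689·51 + 0.1486·97 = 88.2605
  x_1 = 0.1184·20 + 1.2160·90 + 0.1828·93 + 0.1916·89 + 0.1110·51 + 0.0952·97 = 160.7534
  x_2 = 0.1793·20 + 0.1582·90 + 1.2180·93 + 0.1466·89 + 0.1525·51 + 0.1452·97 = 166.0102
  x_3 = 0.1955·20 + 0.1985·90 + 0.1635·93 + 1.1862·89 + 0.1094·51 + 0.0998·97 = 157.8181
  x_4 = 0.1601·20 + 0.0815·90 + 0.1453·93 + 0.1003·89 + 1.0452·51 + 0.1231·97 = 98.2187
  x_5 = 0.1336·20 + 0.2133·90 + 0.1140·93 + 0.1994·89 + 0.0948·51 + 1.1002·97 = 161.7717
Δx_3 = L[3,3] · Δd_3 = 1.1862 · 7 = 8.3032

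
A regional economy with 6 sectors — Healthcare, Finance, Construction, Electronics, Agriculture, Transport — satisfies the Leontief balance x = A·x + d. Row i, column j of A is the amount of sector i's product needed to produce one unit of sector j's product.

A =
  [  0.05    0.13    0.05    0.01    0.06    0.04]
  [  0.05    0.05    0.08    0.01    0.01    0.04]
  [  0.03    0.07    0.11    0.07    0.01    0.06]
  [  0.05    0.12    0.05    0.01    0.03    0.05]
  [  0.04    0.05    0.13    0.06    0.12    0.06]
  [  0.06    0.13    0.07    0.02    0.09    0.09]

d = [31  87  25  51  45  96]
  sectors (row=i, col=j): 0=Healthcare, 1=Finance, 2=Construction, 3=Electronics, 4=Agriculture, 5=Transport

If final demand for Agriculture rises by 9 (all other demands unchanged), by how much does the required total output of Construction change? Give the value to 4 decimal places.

0.2731

Form M = I − A:
  [  0.95   -0.13   -0.05   -0.01   -0.06   -0.04]
  [ -0.05    0.95   -0.08   -0.01   -0.01   -0.04]
  [ -0.03   -0.07    0.89   -0.07   -0.01   -0.06]
  [ -0.05   -0.12   -0.05    0.99   -0.03   -0.05]
  [ -0.04   -0.05   -0.13   -0.06    0.88   -0.06]
  [ -0.06   -0.13   -0.07   -0.02   -0.09    0.91]
Leontief inverse L = M⁻¹:
  [  1.0738    0.1709    0.0948    0.0257    0.0841    0.0679]
  [  0.0665    1.0823    0.1107    0.0222    0.0251    0.0607]
  [  0.0542    0.1174    1.1536    0.0870    0.0303    0.0904]
  [  0.0719    0.1587    0.0891    1.0233    0.0503    0.0756]
  [  0.0718    0.1103    0.1961    0.0880    1.1582    0.1021]
  [  0.0932    0.1893    0.1322    0.0427    0.1271    1.1308]
Total output x = L · d:
  x_0 = 1.0738·31 + 0.1709·87 + 0.0948·25 + 0.0257·51 + 0.0841·45 + 0.0679·96 = 62.1393
  x_1 = 0.0665·31 + 1.0823·87 + 0.1107·25 + 0.0222·51 + 0.0251·45 + 0.0607·96 = 107.0729
  x_2 = 0.0542·31 + 0.1174·87 + 1.1536·25 + 0.0870·51 + 0.0303·45 + 0.0904·96 = 55.2080
  x_3 = 0.0719·31 + 0.1587·87 + 0.0891·25 + 1.0233·51 + 0.0503·45 + 0.0756·96 = 79.9656
  x_4 = 0.0718·31 + 0.1103·87 + 0.1961·25 + 0.0880·51 + 1.1582·45 + 0.1021·96 = 83.1376
  x_5 = 0.0932·31 + 0.1893·87 + 0.1322·25 + 0.0427·51 + 0.1271·45 + 1.1308·96 = 139.1144
Δx_2 = L[2,4] · Δd_4 = 0.0303 · 9 = 0.2731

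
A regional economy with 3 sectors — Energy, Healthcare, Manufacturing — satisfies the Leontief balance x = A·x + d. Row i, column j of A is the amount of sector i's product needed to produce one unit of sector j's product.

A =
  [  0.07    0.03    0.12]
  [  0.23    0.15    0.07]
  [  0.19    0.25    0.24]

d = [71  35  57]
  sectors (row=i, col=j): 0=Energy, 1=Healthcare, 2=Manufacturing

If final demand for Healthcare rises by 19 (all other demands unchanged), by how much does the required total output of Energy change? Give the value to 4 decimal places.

Form M = I − A:
  [  0.93   -0.03   -0.12]
  [ -0.23    0.85   -0.07]
  [ -0.19   -0.25    0.76]
Leontief inverse L = M⁻¹:
  [  1.1374    0.0956    0.1884]
  [  0.3404    1.2378    0.1678]
  [  0.3963    0.4311    1.4181]
Total output x = L · d:
  x_0 = 1.1374·71 + 0.0956·35 + 0.1884·57 = 94.8370
  x_1 = 0.3404·71 + 1.2378·35 + 0.1678·57 = 77.0546
  x_2 = 0.3963·71 + 0.4311·35 + 1.4181·57 = 124.0562
Δx_0 = L[0,1] · Δd_1 = 0.0956 · 19 = 1.8155

1.8155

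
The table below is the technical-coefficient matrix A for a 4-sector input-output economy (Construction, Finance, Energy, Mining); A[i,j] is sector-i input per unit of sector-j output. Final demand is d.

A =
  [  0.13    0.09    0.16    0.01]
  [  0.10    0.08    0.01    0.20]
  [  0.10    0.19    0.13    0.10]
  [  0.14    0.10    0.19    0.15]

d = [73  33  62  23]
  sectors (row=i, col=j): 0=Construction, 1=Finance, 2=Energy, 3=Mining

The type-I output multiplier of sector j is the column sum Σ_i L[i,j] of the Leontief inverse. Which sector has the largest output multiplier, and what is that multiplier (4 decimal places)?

Energy (1.9252)

Form M = I − A:
  [  0.87   -0.09   -0.16   -0.01]
  [ -0.10    0.92   -0.01   -0.20]
  [ -0.10   -0.19    0.87   -0.10]
  [ -0.14   -0.10   -0.19    0.85]
Leontief inverse L = M⁻¹:
  [  1.2115    0.1780    0.2434    0.0848]
  [  0.1926    1.1602    0.1117    0.2884]
  [  0.2123    0.3006    1.2398    0.2191]
  [  0.2697    0.2330    0.3304    1.2733]
Total output x = L · d:
  x_0 = 1.2115·73 + 0.1780·33 + 0.2434·62 + 0.0848·23 = 111.3508
  x_1 = 0.1926·73 + 1.1602·33 + 0.1117·62 + 0.2884·23 = 65.9098
  x_2 = 0.2123·73 + 0.3006·33 + 1.2398·62 + 0.2191·23 = 107.3244
  x_3 = 0.2697·73 + 0.2330·33 + 0.3304·62 + 1.2733·23 = 77.1432
Output multipliers (column sums of L):
  Construction: 1.8861
  Finance: 1.8718
  Energy: 1.9252
  Mining: 1.8656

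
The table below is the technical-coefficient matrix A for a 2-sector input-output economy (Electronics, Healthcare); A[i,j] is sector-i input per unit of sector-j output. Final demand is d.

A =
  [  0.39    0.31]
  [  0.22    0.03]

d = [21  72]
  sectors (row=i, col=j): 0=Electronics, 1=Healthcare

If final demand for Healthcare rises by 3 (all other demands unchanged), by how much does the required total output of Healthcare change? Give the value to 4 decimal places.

3.4957

Form M = I − A:
  [  0.61   -0.31]
  [ -0.22    0.97]
Leontief inverse L = M⁻¹:
  [  1.8529    0.5922]
  [  0.4202    1.1652]
Total output x = L · d:
  x_0 = 1.8529·21 + 0.5922·72 = 81.5473
  x_1 = 0.4202·21 + 1.1652·72 = 92.7221
Δx_1 = L[1,1] · Δd_1 = 1.1652 · 3 = 3.4957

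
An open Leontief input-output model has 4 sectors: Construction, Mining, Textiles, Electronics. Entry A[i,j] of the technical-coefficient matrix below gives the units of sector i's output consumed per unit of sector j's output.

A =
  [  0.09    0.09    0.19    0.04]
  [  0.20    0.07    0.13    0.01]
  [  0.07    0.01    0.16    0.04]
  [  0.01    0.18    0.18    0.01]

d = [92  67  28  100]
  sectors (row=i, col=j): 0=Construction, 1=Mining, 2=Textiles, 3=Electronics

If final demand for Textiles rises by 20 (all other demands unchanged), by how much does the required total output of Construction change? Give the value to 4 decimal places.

5.8460

Form M = I − A:
  [  0.91   -0.09   -0.19   -0.04]
  [ -0.20    0.93   -0.13   -0.01]
  [ -0.07   -0.01    0.84   -0.04]
  [ -0.01   -0.18   -0.18    0.99]
Leontief inverse L = M⁻¹:
  [  1.1497    0.1259    0.2923    0.0595]
  [  0.2624    1.1093    0.2378    0.0314]
  [  0.1026    0.0337    1.2305    0.0542]
  [  0.0780    0.2091    0.2699    1.0263]
Total output x = L · d:
  x_0 = 1.1497·92 + 0.1259·67 + 0.2923·28 + 0.0595·100 = 128.3492
  x_1 = 0.2624·92 + 1.1093·67 + 0.2378·28 + 0.0314·100 = 108.2668
  x_2 = 0.1026·92 + 0.0337·67 + 1.2305·28 + 0.0542·100 = 51.5736
  x_3 = 0.0780·92 + 0.2091·67 + 0.2699·28 + 1.0263·100 = 131.3684
Δx_0 = L[0,2] · Δd_2 = 0.2923 · 20 = 5.8460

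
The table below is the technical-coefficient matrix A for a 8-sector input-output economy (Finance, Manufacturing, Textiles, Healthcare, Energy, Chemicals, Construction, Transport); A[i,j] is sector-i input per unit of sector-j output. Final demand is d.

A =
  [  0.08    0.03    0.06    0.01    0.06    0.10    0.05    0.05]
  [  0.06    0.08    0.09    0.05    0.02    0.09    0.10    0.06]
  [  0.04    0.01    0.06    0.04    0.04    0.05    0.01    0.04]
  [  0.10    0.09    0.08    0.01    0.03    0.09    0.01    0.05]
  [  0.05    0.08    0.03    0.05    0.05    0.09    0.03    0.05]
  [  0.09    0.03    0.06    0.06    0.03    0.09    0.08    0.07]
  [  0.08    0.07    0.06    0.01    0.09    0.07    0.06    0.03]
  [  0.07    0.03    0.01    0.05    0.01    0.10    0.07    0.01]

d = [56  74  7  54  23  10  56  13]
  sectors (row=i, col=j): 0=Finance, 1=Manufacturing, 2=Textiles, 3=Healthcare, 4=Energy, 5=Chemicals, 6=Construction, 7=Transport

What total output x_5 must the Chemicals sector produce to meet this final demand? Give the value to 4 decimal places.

41.7355

Form M = I − A:
  [  0.92   -0.03   -0.06   -0.01   -0.06   -0.10   -0.05   -0.05]
  [ -0.06    0.92   -0.09   -0.05   -0.02   -0.09   -0.10   -0.06]
  [ -0.04   -0.01    0.94   -0.04   -0.04   -0.05   -0.01   -0.04]
  [ -0.10   -0.09   -0.08    0.99   -0.03   -0.09   -0.01   -0.05]
  [ -0.05   -0.08   -0.03   -0.05    0.95   -0.09   -0.03   -0.05]
  [ -0.09   -0.03   -0.06   -0.06   -0.03    0.91   -0.08   -0.07]
  [ -0.08   -0.07   -0.06   -0.01   -0.09   -0.07    0.94   -0.03]
  [ -0.07   -0.03   -0.01   -0.05   -0.01   -0.10   -0.07    0.99]
Leontief inverse L = M⁻¹:
  [  1.1360    0.0654    0.1026    0.0391    0.0936    0.1667    0.0925    0.0868]
  [  0.1307    1.1272    0.1473    0.0846    0.0620    0.1718    0.1538    0.1051]
  [  0.0759    0.0329    1.0875    0.0586    0.0600    0.0927    0.0343    0.0633]
  [  0.1577    0.1262    0.1275    1.0412    0.0622    0.1601    0.0565    0.0895]
  [  0.1070    0.1197    0.0753    0.0795    1.0806    0.1578    0.0745    0.0877]
  [  0.1570    0.0727    0.1108    0.0909    0.0691    1.1673    0.1281    0.1113]
  [  0.1387    0.1118    0.1075    0.0411    0.1269    0.1416    1.1060    0.0701]
  [  0.1198    0.0619    0.0487    0.0714    0.0391    0.1555    0.1063    1.0417]
Total output x = L · d:
  x_0 = 1.1360·56 + 0.0654·74 + 0.1026·7 + 0.0391·54 + 0.0936·23 + 0.1667·10 + 0.0925·56 + 0.0868·13 = 81.4141
  x_1 = 0.1307·56 + 1.1272·74 + 0.1473·7 + 0.0846·54 + 0.0620·23 + 0.1718·10 + 0.1538·56 + 0.1051·13 = 109.4497
  x_2 = 0.0759·56 + 0.0329·74 + 1.0875·7 + 0.0586·54 + 0.0600·23 + 0.0927·10 + 0.0343·56 + 0.0633·13 = 22.5107
  x_3 = 0.1577·56 + 0.1262·74 + 0.1275·7 + 1.0412·54 + 0.0622·23 + 0.1601·10 + 0.0565·56 + 0.0895·13 = 82.6518
  x_4 = 0.1070·56 + 0.1197·74 + 0.0753·7 + 0.0795·54 + 1.0806·23 + 0.1578·10 + 0.0745·56 + 0.0877·13 = 51.4194
  x_5 = 0.1570·56 + 0.0727·74 + 0.1108·7 + 0.0909·54 + 0.0691·23 + 1.1673·10 + 0.1281·56 + 0.1113·13 = 41.7355
  x_6 = 0.1387·56 + 0.1118·74 + 0.1075·7 + 0.0411·54 + 0.1269·23 + 0.1416·10 + 1.1060·56 + 0.0701·13 = 86.1958
  x_7 = 0.1198·56 + 0.0619·74 + 0.0487·7 + 0.0714·54 + 0.0391·23 + 0.1555·10 + 0.1063·56 + 1.0417·13 = 37.4360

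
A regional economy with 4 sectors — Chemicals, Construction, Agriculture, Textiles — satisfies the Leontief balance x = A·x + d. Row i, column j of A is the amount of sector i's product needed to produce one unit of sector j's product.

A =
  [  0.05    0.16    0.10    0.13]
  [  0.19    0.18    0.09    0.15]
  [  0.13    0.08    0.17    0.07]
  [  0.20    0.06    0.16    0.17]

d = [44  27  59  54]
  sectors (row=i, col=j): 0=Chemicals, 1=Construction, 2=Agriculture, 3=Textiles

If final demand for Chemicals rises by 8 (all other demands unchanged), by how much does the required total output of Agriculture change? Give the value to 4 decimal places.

2.0225

Form M = I − A:
  [  0.95   -0.16   -0.10   -0.13]
  [ -0.19    0.82   -0.09   -0.15]
  [ -0.13   -0.08    0.83   -0.07]
  [ -0.20   -0.06   -0.16    0.83]
Leontief inverse L = M⁻¹:
  [  1.1912    0.2727    0.2222    0.2546]
  [  0.3701    1.3398    0.2518    0.3213]
  [  0.2528    0.1886    1.2909    0.1826]
  [  0.3625    0.1989    0.3206    1.3246]
Total output x = L · d:
  x_0 = 1.1912·44 + 0.2727·27 + 0.2222·59 + 0.2546·54 = 86.6315
  x_1 = 0.3701·44 + 1.3398·27 + 0.2518·59 + 0.3213·54 = 84.6662
  x_2 = 0.2528·44 + 0.1886·27 + 1.2909·59 + 0.1826·54 = 102.2397
  x_3 = 0.3625·44 + 0.1989·27 + 0.3206·59 + 1.3246·54 = 111.7646
Δx_2 = L[2,0] · Δd_0 = 0.2528 · 8 = 2.0225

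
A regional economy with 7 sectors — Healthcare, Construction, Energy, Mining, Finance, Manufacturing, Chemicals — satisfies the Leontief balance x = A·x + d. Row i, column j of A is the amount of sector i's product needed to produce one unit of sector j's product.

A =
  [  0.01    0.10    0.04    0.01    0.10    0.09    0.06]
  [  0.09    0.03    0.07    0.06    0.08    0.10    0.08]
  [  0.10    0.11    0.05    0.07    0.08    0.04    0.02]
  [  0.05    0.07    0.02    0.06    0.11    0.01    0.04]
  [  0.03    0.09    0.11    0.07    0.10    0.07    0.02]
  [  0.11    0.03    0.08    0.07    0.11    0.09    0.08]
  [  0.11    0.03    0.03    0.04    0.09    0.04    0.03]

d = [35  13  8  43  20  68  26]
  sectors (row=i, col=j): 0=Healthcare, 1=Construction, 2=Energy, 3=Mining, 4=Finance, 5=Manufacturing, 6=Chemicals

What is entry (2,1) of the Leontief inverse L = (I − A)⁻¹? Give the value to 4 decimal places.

Form M = I − A:
  [  0.99   -0.10   -0.04   -0.01   -0.10   -0.09   -0.06]
  [ -0.09    0.97   -0.07   -0.06   -0.08   -0.10   -0.08]
  [ -0.10   -0.11    0.95   -0.07   -0.08   -0.04   -0.02]
  [ -0.05   -0.07   -0.02    0.94   -0.11   -0.01   -0.04]
  [ -0.03   -0.09   -0.11   -0.07    0.90   -0.07   -0.02]
  [ -0.11   -0.03   -0.08   -0.07   -0.11    0.91   -0.08]
  [ -0.11   -0.03   -0.03   -0.04   -0.09   -0.04    0.97]
Leontief inverse L = M⁻¹:
  [  1.0679    0.1483    0.0925    0.0556    0.1743    0.1443    0.0980]
  [  0.1547    1.0940    0.1267    0.1109    0.1713    0.1609    0.1238]
  [  0.1557    0.1698    1.1034    0.1169    0.1631    0.0991    0.0627]
  [  0.0910    0.1154    0.0621    1.0966    0.1733    0.0529    0.0696]
  [  0.0945    0.1539    0.1683    0.1240    1.1874    0.1291    0.0622]
  [  0.1795    0.1034    0.1439    0.1266    0.2117    1.1576    0.1277]
  [  0.1506    0.0792    0.0726    0.0753    0.1562    0.0863    1.0617]
Total output x = L · d:
  x_0 = 1.0679·35 + 0.1483·13 + 0.0925·8 + 0.0556·43 + 0.1743·20 + 0.1443·68 + 0.0980·26 = 58.2818
  x_1 = 0.1547·35 + 1.0940·13 + 0.1267·8 + 0.1109·43 + 0.1713·20 + 0.1609·68 + 0.1238·26 = 43.0054
  x_2 = 0.1557·35 + 0.1698·13 + 1.1034·8 + 0.1169·43 + 0.1631·20 + 0.0991·68 + 0.0627·26 = 33.1452
  x_3 = 0.0910·35 + 0.1154·13 + 0.0621·8 + 1.0966·43 + 0.1733·20 + 0.0529·68 + 0.0696·26 = 61.2079
  x_4 = 0.0945·35 + 0.1539·13 + 0.1683·8 + 0.1240·43 + 1.1874·20 + 0.1291·68 + 0.0622·26 = 46.1315
  x_5 = 0.1795·35 + 0.1034·13 + 0.1439·8 + 0.1266·43 + 0.2117·20 + 1.1576·68 + 0.1277·26 = 100.4936
  x_6 = 0.1506·35 + 0.0792·13 + 0.0726·8 + 0.0753·43 + 0.1562·20 + 0.0863·68 + 1.0617·26 = 46.7169

L[2,1] = 0.1698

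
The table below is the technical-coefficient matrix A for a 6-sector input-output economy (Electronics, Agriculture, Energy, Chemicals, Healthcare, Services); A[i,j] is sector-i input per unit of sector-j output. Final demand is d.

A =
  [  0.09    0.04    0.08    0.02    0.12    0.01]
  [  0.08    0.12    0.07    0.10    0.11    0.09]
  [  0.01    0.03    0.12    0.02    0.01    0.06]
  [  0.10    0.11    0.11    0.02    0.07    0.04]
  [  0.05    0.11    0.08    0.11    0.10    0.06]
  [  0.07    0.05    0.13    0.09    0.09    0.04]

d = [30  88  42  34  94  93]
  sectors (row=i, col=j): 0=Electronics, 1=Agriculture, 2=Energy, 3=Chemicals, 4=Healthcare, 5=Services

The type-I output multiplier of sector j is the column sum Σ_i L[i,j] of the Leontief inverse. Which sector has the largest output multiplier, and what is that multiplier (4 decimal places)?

Energy (2.0330)

Form M = I − A:
  [  0.91   -0.04   -0.08   -0.02   -0.12   -0.01]
  [ -0.08    0.88   -0.07   -0.10   -0.11   -0.09]
  [ -0.01   -0.03    0.88   -0.02   -0.01   -0.06]
  [ -0.10   -0.11   -0.11    0.98   -0.07   -0.04]
  [ -0.05   -0.11   -0.08   -0.11    0.90   -0.06]
  [ -0.07   -0.05   -0.13   -0.09   -0.09    0.96]
Leontief inverse L = M⁻¹:
  [  1.1270    0.0869    0.1383    0.0577    0.1711    0.0416]
  [  0.1474    1.2020    0.1686    0.1643    0.1956    0.1438]
  [  0.0305    0.0553    1.1641    0.0415    0.0352    0.0822]
  [  0.1476    0.1676    0.1843    1.0667    0.1333    0.0816]
  [  0.1092    0.1844    0.1682    0.1663    1.1739    0.1092]
  [  0.1181    0.1094    0.2095    0.1340    0.1500    1.0812]
Total output x = L · d:
  x_0 = 1.1270·30 + 0.0869·88 + 0.1383·42 + 0.0577·34 + 0.1711·94 + 0.0416·93 = 69.1807
  x_1 = 0.1474·30 + 1.2020·88 + 0.1686·42 + 0.1643·34 + 0.1956·94 + 0.1438·93 = 154.6196
  x_2 = 0.0305·30 + 0.0553·88 + 1.1641·42 + 0.0415·34 + 0.0352·94 + 0.0822·93 = 67.0394
  x_3 = 0.1476·30 + 0.1676·88 + 0.1843·42 + 1.0667·34 + 0.1333·94 + 0.0816·93 = 83.3056
  x_4 = 0.1092·30 + 0.1844·88 + 0.1682·42 + 0.1663·34 + 1.1739·94 + 0.1092·93 = 152.7386
  x_5 = 0.1181·30 + 0.1094·88 + 0.2095·42 + 0.1340·34 + 0.1500·94 + 1.0812·93 = 141.1799
Output multipliers (column sums of L):
  Electronics: 1.6797
  Agriculture: 1.8057
  Energy: 2.0330
  Chemicals: 1.6305
  Healthcare: 1.8591
  Services: 1.5396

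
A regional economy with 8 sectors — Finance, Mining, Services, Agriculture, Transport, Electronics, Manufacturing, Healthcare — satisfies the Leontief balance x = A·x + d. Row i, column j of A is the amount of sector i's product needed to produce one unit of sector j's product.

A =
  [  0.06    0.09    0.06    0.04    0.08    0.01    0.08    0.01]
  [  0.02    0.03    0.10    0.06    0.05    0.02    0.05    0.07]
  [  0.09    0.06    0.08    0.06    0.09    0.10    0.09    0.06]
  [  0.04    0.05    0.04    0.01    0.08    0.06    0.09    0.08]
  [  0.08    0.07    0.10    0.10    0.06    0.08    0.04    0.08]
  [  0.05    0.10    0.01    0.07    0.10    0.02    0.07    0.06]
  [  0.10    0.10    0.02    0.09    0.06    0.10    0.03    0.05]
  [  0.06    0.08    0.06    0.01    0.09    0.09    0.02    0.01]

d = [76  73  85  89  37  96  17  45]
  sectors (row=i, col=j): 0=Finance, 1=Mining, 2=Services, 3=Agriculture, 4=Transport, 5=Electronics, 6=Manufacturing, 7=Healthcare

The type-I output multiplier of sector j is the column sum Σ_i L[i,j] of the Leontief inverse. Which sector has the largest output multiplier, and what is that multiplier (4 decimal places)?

Transport (2.2031)

Form M = I − A:
  [  0.94   -0.09   -0.06   -0.04   -0.08   -0.01   -0.08   -0.01]
  [ -0.02    0.97   -0.10   -0.06   -0.05   -0.02   -0.05   -0.07]
  [ -0.09   -0.06    0.92   -0.06   -0.09   -0.10   -0.09   -0.06]
  [ -0.04   -0.05   -0.04    0.99   -0.08   -0.06   -0.09   -0.08]
  [ -0.08   -0.07   -0.10   -0.10    0.94   -0.08   -0.04   -0.08]
  [ -0.05   -0.10   -0.01   -0.07   -0.10    0.98   -0.07   -0.06]
  [ -0.10   -0.10   -0.02   -0.09   -0.06   -0.10    0.97   -0.05]
  [ -0.06   -0.08   -0.06   -0.01   -0.09   -0.09   -0.02    0.99]
Leontief inverse L = M⁻¹:
  [  1.1151    0.1504    0.1159    0.0924    0.1424    0.0622    0.1306    0.0583]
  [  0.0732    1.0877    0.1501    0.1046    0.1124    0.0743    0.0981    0.1137]
  [  0.1701    0.1529    1.1544    0.1334    0.1857    0.1744    0.1643    0.1271]
  [  0.0983    0.1171    0.0940    1.0638    0.1475    0.1160    0.1386    0.1269]
  [  0.1544    0.1560    0.1731    0.1652    1.1531    0.1515    0.1136    0.1445]
  [  0.1073    0.1656    0.0703    0.1240    0.1682    1.0762    0.1223    0.1121]
  [  0.1615    0.1756    0.0838    0.1480    0.1404    0.1558    1.0940    0.1071]
  [  0.1119    0.1402    0.1139    0.0622    0.1534    0.1363    0.0707    1.0573]
Total output x = L · d:
  x_0 = 1.1151·76 + 0.1504·73 + 0.1159·85 + 0.0924·89 + 0.1424·37 + 0.0622·96 + 0.1306·17 + 0.0583·45 = 129.8856
  x_1 = 0.0732·76 + 1.0877·73 + 0.1501·85 + 0.1046·89 + 0.1124·37 + 0.0743·96 + 0.0981·17 + 0.1137·45 = 125.1135
  x_2 = 0.1701·76 + 0.1529·73 + 1.1544·85 + 0.1334·89 + 0.1857·37 + 0.1744·96 + 0.1643·17 + 0.1271·45 = 166.2184
  x_3 = 0.0983·76 + 0.1171·73 + 0.0940·85 + 1.0638·89 + 0.1475·37 + 0.1160·96 + 0.1386·17 + 0.1269·45 = 143.3482
  x_4 = 0.1544·76 + 0.1560·73 + 0.1731·85 + 0.1652·89 + 1.1531·37 + 0.1515·96 + 0.1136·17 + 0.1445·45 = 118.1874
  x_5 = 0.1073·76 + 0.1656·73 + 0.0703·85 + 0.1240·89 + 0.1682·37 + 1.0762·96 + 0.1223·17 + 0.1121·45 = 153.9154
  x_6 = 0.1615·76 + 0.1756·73 + 0.0838·85 + 0.1480·89 + 0.1404·37 + 0.1558·96 + 1.0940·17 + 0.1071·45 = 88.9515
  x_7 = 0.1119·76 + 0.1402·73 + 0.1139·85 + 0.0622·89 + 0.1534·37 + 0.1363·96 + 0.0707·17 + 1.0573·45 = 101.4920
Output multipliers (column sums of L):
  Finance: 1.9918
  Mining: 2.1455
  Services: 1.9555
  Agriculture: 1.8936
  Transport: 2.2031
  Electronics: 1.9466
  Manufacturing: 1.9323
  Healthcare: 1.8471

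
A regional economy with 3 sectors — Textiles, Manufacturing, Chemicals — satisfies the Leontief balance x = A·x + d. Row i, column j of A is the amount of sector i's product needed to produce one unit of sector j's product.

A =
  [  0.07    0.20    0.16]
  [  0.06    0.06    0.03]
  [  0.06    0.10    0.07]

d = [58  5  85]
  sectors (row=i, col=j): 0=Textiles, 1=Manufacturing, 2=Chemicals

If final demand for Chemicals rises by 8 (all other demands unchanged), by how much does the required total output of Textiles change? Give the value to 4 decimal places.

1.5864

Form M = I − A:
  [  0.93   -0.20   -0.16]
  [ -0.06    0.94   -0.03]
  [ -0.06   -0.10    0.93]
Leontief inverse L = M⁻¹:
  [  1.1046    0.2561    0.1983]
  [  0.0730    1.0844    0.0475]
  [  0.0791    0.1331    1.0932]
Total output x = L · d:
  x_0 = 1.1046·58 + 0.2561·5 + 0.1983·85 = 82.2019
  x_1 = 0.0730·58 + 1.0844·5 + 0.0475·85 = 13.6993
  x_2 = 0.0791·58 + 0.1331·5 + 1.0932·85 = 98.1742
Δx_0 = L[0,2] · Δd_2 = 0.1983 · 8 = 1.5864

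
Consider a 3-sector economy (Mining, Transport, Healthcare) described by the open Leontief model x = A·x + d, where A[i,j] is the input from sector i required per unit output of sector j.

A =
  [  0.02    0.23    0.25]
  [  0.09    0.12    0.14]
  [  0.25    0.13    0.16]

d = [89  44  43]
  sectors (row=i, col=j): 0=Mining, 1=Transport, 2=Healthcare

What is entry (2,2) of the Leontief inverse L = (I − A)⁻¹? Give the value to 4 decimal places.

Form M = I − A:
  [  0.98   -0.23   -0.25]
  [ -0.09    0.88   -0.14]
  [ -0.25   -0.13    0.84]
Leontief inverse L = M⁻¹:
  [  1.1569    0.3622    0.4047]
  [  0.1775    1.2206    0.2563]
  [  0.3718    0.2967    1.3506]
Total output x = L · d:
  x_0 = 1.1569·89 + 0.3622·44 + 0.4047·43 = 136.2999
  x_1 = 0.1775·89 + 1.2206·44 + 0.2563·43 = 80.5198
  x_2 = 0.3718·89 + 0.2967·44 + 1.3506·43 = 104.2173

L[2,2] = 1.3506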